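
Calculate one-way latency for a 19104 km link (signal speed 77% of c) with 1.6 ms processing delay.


Speed = 0.77 * 3e5 km/s = 231000 km/s
Propagation delay = 19104 / 231000 = 0.0827 s = 82.7013 ms
Processing delay = 1.6 ms
Total one-way latency = 84.3013 ms


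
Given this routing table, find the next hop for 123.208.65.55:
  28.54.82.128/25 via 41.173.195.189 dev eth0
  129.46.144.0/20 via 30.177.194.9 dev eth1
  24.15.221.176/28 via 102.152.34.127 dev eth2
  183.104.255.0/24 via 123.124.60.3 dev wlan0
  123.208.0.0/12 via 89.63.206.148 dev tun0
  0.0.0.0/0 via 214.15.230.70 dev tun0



Longest prefix match for 123.208.65.55:
  /25 28.54.82.128: no
  /20 129.46.144.0: no
  /28 24.15.221.176: no
  /24 183.104.255.0: no
  /12 123.208.0.0: MATCH
  /0 0.0.0.0: MATCH
Selected: next-hop 89.63.206.148 via tun0 (matched /12)


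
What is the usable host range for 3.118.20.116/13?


Network: 3.112.0.0
Broadcast: 3.119.255.255
First usable = network + 1
Last usable = broadcast - 1
Range: 3.112.0.1 to 3.119.255.254


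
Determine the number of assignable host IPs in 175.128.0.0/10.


Host bits = 32 - 10 = 22
Total addresses = 2^22 = 4194304
Usable = total - 2 (network and broadcast)
Usable hosts: 4194302


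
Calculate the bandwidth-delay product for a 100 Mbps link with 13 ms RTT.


BDP = bandwidth * RTT
= 100 Mbps * 13 ms
= 100 * 1e6 * 13 / 1000 bits
= 1300000 bits
= 162500 bytes
= 158.6914 KB
BDP = 1300000 bits (162500 bytes)


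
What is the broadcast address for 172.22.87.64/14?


Network: 172.20.0.0/14
Host bits = 18
Set all host bits to 1:
Broadcast: 172.23.255.255


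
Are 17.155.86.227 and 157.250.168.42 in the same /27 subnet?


Mask: 255.255.255.224
17.155.86.227 AND mask = 17.155.86.224
157.250.168.42 AND mask = 157.250.168.32
No, different subnets (17.155.86.224 vs 157.250.168.32)


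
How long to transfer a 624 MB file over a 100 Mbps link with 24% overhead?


Effective throughput = 100 * (1 - 24/100) = 76 Mbps
File size in Mb = 624 * 8 = 4992 Mb
Time = 4992 / 76
Time = 65.6842 seconds


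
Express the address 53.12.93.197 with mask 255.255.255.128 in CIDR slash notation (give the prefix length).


Binary: 11111111.11111111.11111111.10000000
Count leading 1s
Prefix: /25


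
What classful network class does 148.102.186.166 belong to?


First octet: 148
Binary: 10010100
10xxxxxx -> Class B (128-191)
Class B, default mask 255.255.0.0 (/16)


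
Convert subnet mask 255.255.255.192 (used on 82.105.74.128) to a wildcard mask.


Subnet mask: 255.255.255.192
Wildcard = 255.255.255.255 - subnet mask
255 - 255 = 0
255 - 255 = 0
255 - 255 = 0
255 - 192 = 63
Wildcard: 0.0.0.63


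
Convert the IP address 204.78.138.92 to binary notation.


204 = 11001100
78 = 01001110
138 = 10001010
92 = 01011100
Binary: 11001100.01001110.10001010.01011100


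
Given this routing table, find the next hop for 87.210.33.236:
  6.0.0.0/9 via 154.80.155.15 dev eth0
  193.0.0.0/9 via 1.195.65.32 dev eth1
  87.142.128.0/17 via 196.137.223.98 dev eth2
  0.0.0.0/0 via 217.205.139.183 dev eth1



Longest prefix match for 87.210.33.236:
  /9 6.0.0.0: no
  /9 193.0.0.0: no
  /17 87.142.128.0: no
  /0 0.0.0.0: MATCH
Selected: next-hop 217.205.139.183 via eth1 (matched /0)


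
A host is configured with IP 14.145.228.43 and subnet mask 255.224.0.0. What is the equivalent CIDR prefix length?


Binary: 11111111.11100000.00000000.00000000
Count leading 1s
Prefix: /11


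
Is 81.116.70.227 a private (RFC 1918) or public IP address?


RFC 1918 private ranges:
  10.0.0.0/8 (10.0.0.0 - 10.255.255.255)
  172.16.0.0/12 (172.16.0.0 - 172.31.255.255)
  192.168.0.0/16 (192.168.0.0 - 192.168.255.255)
Public (not in any RFC 1918 range)


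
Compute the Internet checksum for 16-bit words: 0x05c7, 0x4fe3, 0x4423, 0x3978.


Sum all words (with carry folding):
+ 0x05c7 = 0x05c7
+ 0x4fe3 = 0x55aa
+ 0x4423 = 0x99cd
+ 0x3978 = 0xd345
One's complement: ~0xd345
Checksum = 0x2cba


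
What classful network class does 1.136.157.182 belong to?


First octet: 1
Binary: 00000001
0xxxxxxx -> Class A (1-126)
Class A, default mask 255.0.0.0 (/8)


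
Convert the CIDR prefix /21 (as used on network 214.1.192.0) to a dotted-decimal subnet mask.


/21 means 21 network bits, 11 host bits
Binary: 11111111111111111111100000000000
Mask: 255.255.248.0


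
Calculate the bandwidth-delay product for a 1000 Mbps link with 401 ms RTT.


BDP = bandwidth * RTT
= 1000 Mbps * 401 ms
= 1000 * 1e6 * 401 / 1000 bits
= 401000000 bits
= 50125000 bytes
= 48950.1953 KB
BDP = 401000000 bits (50125000 bytes)


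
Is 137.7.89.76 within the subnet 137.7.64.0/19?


Subnet network: 137.7.64.0
Test IP AND mask: 137.7.64.0
Yes, 137.7.89.76 is in 137.7.64.0/19


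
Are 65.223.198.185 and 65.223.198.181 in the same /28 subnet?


Mask: 255.255.255.240
65.223.198.185 AND mask = 65.223.198.176
65.223.198.181 AND mask = 65.223.198.176
Yes, same subnet (65.223.198.176)


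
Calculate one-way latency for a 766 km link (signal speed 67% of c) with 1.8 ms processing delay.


Speed = 0.67 * 3e5 km/s = 201000 km/s
Propagation delay = 766 / 201000 = 0.0038 s = 3.8109 ms
Processing delay = 1.8 ms
Total one-way latency = 5.6109 ms


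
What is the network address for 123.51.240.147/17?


IP:   01111011.00110011.11110000.10010011
Mask: 11111111.11111111.10000000.00000000
AND operation:
Net:  01111011.00110011.10000000.00000000
Network: 123.51.128.0/17


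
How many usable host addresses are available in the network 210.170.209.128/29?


Host bits = 32 - 29 = 3
Total addresses = 2^3 = 8
Usable = total - 2 (network and broadcast)
Usable hosts: 6


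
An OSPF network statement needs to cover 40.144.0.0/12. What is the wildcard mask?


Subnet mask: 255.240.0.0
Wildcard = 255.255.255.255 - subnet mask
255 - 255 = 0
255 - 240 = 15
255 - 0 = 255
255 - 0 = 255
Wildcard: 0.15.255.255


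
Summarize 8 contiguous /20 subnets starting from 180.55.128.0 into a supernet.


Original prefix: /20
Number of subnets: 8 = 2^3
New prefix = 20 - 3 = 17
Supernet: 180.55.128.0/17


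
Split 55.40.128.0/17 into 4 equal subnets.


New prefix = 17 + 2 = 19
Each subnet has 8192 addresses
  55.40.128.0/19
  55.40.160.0/19
  55.40.192.0/19
  55.40.224.0/19
Subnets: 55.40.128.0/19, 55.40.160.0/19, 55.40.192.0/19, 55.40.224.0/19


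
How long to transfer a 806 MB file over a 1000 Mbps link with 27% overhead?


Effective throughput = 1000 * (1 - 27/100) = 730 Mbps
File size in Mb = 806 * 8 = 6448 Mb
Time = 6448 / 730
Time = 8.8329 seconds


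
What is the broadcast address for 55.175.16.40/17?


Network: 55.175.0.0/17
Host bits = 15
Set all host bits to 1:
Broadcast: 55.175.127.255


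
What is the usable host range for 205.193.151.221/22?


Network: 205.193.148.0
Broadcast: 205.193.151.255
First usable = network + 1
Last usable = broadcast - 1
Range: 205.193.148.1 to 205.193.151.254


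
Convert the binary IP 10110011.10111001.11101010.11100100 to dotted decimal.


10110011 = 179
10111001 = 185
11101010 = 234
11100100 = 228
IP: 179.185.234.228


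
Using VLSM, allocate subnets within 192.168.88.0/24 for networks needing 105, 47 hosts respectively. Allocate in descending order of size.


105 hosts -> /25 (126 usable): 192.168.88.0/25
47 hosts -> /26 (62 usable): 192.168.88.128/26
Allocation: 192.168.88.0/25 (105 hosts, 126 usable); 192.168.88.128/26 (47 hosts, 62 usable)


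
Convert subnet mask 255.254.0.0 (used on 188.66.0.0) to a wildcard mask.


Subnet mask: 255.254.0.0
Wildcard = 255.255.255.255 - subnet mask
255 - 255 = 0
255 - 254 = 1
255 - 0 = 255
255 - 0 = 255
Wildcard: 0.1.255.255


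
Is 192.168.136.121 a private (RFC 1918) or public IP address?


RFC 1918 private ranges:
  10.0.0.0/8 (10.0.0.0 - 10.255.255.255)
  172.16.0.0/12 (172.16.0.0 - 172.31.255.255)
  192.168.0.0/16 (192.168.0.0 - 192.168.255.255)
Private (in 192.168.0.0/16)


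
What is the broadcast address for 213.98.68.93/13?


Network: 213.96.0.0/13
Host bits = 19
Set all host bits to 1:
Broadcast: 213.103.255.255


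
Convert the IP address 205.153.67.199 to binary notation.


205 = 11001101
153 = 10011001
67 = 01000011
199 = 11000111
Binary: 11001101.10011001.01000011.11000111


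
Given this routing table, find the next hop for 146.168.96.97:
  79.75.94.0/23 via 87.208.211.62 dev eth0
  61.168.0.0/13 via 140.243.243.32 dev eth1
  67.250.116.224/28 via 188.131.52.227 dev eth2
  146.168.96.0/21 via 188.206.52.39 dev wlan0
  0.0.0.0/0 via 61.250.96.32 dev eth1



Longest prefix match for 146.168.96.97:
  /23 79.75.94.0: no
  /13 61.168.0.0: no
  /28 67.250.116.224: no
  /21 146.168.96.0: MATCH
  /0 0.0.0.0: MATCH
Selected: next-hop 188.206.52.39 via wlan0 (matched /21)


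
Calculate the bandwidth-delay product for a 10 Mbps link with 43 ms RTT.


BDP = bandwidth * RTT
= 10 Mbps * 43 ms
= 10 * 1e6 * 43 / 1000 bits
= 430000 bits
= 53750 bytes
= 52.4902 KB
BDP = 430000 bits (53750 bytes)


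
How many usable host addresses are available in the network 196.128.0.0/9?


Host bits = 32 - 9 = 23
Total addresses = 2^23 = 8388608
Usable = total - 2 (network and broadcast)
Usable hosts: 8388606


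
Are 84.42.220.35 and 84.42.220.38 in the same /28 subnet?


Mask: 255.255.255.240
84.42.220.35 AND mask = 84.42.220.32
84.42.220.38 AND mask = 84.42.220.32
Yes, same subnet (84.42.220.32)


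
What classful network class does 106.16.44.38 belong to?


First octet: 106
Binary: 01101010
0xxxxxxx -> Class A (1-126)
Class A, default mask 255.0.0.0 (/8)


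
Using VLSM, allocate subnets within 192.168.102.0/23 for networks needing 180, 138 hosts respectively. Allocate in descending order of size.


180 hosts -> /24 (254 usable): 192.168.102.0/24
138 hosts -> /24 (254 usable): 192.168.103.0/24
Allocation: 192.168.102.0/24 (180 hosts, 254 usable); 192.168.103.0/24 (138 hosts, 254 usable)


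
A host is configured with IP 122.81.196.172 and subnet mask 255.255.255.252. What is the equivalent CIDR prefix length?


Binary: 11111111.11111111.11111111.11111100
Count leading 1s
Prefix: /30


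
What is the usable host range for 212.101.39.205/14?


Network: 212.100.0.0
Broadcast: 212.103.255.255
First usable = network + 1
Last usable = broadcast - 1
Range: 212.100.0.1 to 212.103.255.254


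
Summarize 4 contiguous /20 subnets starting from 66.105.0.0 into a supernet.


Original prefix: /20
Number of subnets: 4 = 2^2
New prefix = 20 - 2 = 18
Supernet: 66.105.0.0/18


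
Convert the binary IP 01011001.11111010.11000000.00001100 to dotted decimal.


01011001 = 89
11111010 = 250
11000000 = 192
00001100 = 12
IP: 89.250.192.12


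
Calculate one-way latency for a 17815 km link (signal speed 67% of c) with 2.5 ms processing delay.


Speed = 0.67 * 3e5 km/s = 201000 km/s
Propagation delay = 17815 / 201000 = 0.0886 s = 88.6318 ms
Processing delay = 2.5 ms
Total one-way latency = 91.1318 ms


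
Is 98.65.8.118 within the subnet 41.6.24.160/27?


Subnet network: 41.6.24.160
Test IP AND mask: 98.65.8.96
No, 98.65.8.118 is not in 41.6.24.160/27


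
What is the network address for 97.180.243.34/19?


IP:   01100001.10110100.11110011.00100010
Mask: 11111111.11111111.11100000.00000000
AND operation:
Net:  01100001.10110100.11100000.00000000
Network: 97.180.224.0/19


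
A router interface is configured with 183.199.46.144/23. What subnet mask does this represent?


/23 means 23 network bits, 9 host bits
Binary: 11111111111111111111111000000000
Mask: 255.255.254.0


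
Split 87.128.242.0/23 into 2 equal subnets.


New prefix = 23 + 1 = 24
Each subnet has 256 addresses
  87.128.242.0/24
  87.128.243.0/24
Subnets: 87.128.242.0/24, 87.128.243.0/24


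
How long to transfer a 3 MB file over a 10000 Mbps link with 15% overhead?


Effective throughput = 10000 * (1 - 15/100) = 8500 Mbps
File size in Mb = 3 * 8 = 24 Mb
Time = 24 / 8500
Time = 0.0028 seconds


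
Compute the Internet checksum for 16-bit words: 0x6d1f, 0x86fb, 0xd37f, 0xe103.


Sum all words (with carry folding):
+ 0x6d1f = 0x6d1f
+ 0x86fb = 0xf41a
+ 0xd37f = 0xc79a
+ 0xe103 = 0xa89e
One's complement: ~0xa89e
Checksum = 0x5761


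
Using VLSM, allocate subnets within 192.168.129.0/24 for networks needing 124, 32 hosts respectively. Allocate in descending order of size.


124 hosts -> /25 (126 usable): 192.168.129.0/25
32 hosts -> /26 (62 usable): 192.168.129.128/26
Allocation: 192.168.129.0/25 (124 hosts, 126 usable); 192.168.129.128/26 (32 hosts, 62 usable)


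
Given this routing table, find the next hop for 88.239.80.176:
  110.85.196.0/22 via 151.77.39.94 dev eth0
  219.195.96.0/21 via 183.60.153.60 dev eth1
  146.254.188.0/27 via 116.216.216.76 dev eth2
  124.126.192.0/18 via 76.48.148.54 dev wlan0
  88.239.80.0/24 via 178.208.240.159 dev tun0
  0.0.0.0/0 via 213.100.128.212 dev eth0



Longest prefix match for 88.239.80.176:
  /22 110.85.196.0: no
  /21 219.195.96.0: no
  /27 146.254.188.0: no
  /18 124.126.192.0: no
  /24 88.239.80.0: MATCH
  /0 0.0.0.0: MATCH
Selected: next-hop 178.208.240.159 via tun0 (matched /24)


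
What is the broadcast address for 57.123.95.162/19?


Network: 57.123.64.0/19
Host bits = 13
Set all host bits to 1:
Broadcast: 57.123.95.255


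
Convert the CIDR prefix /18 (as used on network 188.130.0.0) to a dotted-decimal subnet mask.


/18 means 18 network bits, 14 host bits
Binary: 11111111111111111100000000000000
Mask: 255.255.192.0


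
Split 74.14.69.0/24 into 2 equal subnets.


New prefix = 24 + 1 = 25
Each subnet has 128 addresses
  74.14.69.0/25
  74.14.69.128/25
Subnets: 74.14.69.0/25, 74.14.69.128/25


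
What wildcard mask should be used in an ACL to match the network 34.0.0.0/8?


Subnet mask: 255.0.0.0
Wildcard = 255.255.255.255 - subnet mask
255 - 255 = 0
255 - 0 = 255
255 - 0 = 255
255 - 0 = 255
Wildcard: 0.255.255.255


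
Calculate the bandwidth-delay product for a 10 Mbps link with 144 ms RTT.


BDP = bandwidth * RTT
= 10 Mbps * 144 ms
= 10 * 1e6 * 144 / 1000 bits
= 1440000 bits
= 180000 bytes
= 175.7812 KB
BDP = 1440000 bits (180000 bytes)


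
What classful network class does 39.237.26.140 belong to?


First octet: 39
Binary: 00100111
0xxxxxxx -> Class A (1-126)
Class A, default mask 255.0.0.0 (/8)


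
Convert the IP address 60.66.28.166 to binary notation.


60 = 00111100
66 = 01000010
28 = 00011100
166 = 10100110
Binary: 00111100.01000010.00011100.10100110


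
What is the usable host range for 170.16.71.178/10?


Network: 170.0.0.0
Broadcast: 170.63.255.255
First usable = network + 1
Last usable = broadcast - 1
Range: 170.0.0.1 to 170.63.255.254


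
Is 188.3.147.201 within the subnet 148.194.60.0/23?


Subnet network: 148.194.60.0
Test IP AND mask: 188.3.146.0
No, 188.3.147.201 is not in 148.194.60.0/23


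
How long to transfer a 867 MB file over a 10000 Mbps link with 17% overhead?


Effective throughput = 10000 * (1 - 17/100) = 8300 Mbps
File size in Mb = 867 * 8 = 6936 Mb
Time = 6936 / 8300
Time = 0.8357 seconds


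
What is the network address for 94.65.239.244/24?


IP:   01011110.01000001.11101111.11110100
Mask: 11111111.11111111.11111111.00000000
AND operation:
Net:  01011110.01000001.11101111.00000000
Network: 94.65.239.0/24


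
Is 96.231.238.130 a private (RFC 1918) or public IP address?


RFC 1918 private ranges:
  10.0.0.0/8 (10.0.0.0 - 10.255.255.255)
  172.16.0.0/12 (172.16.0.0 - 172.31.255.255)
  192.168.0.0/16 (192.168.0.0 - 192.168.255.255)
Public (not in any RFC 1918 range)


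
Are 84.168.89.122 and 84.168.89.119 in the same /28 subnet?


Mask: 255.255.255.240
84.168.89.122 AND mask = 84.168.89.112
84.168.89.119 AND mask = 84.168.89.112
Yes, same subnet (84.168.89.112)


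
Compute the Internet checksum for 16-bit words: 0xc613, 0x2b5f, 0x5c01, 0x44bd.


Sum all words (with carry folding):
+ 0xc613 = 0xc613
+ 0x2b5f = 0xf172
+ 0x5c01 = 0x4d74
+ 0x44bd = 0x9231
One's complement: ~0x9231
Checksum = 0x6dce


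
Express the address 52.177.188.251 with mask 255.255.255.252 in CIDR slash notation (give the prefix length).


Binary: 11111111.11111111.11111111.11111100
Count leading 1s
Prefix: /30


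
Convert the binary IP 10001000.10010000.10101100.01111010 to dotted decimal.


10001000 = 136
10010000 = 144
10101100 = 172
01111010 = 122
IP: 136.144.172.122


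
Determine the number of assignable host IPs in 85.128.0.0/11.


Host bits = 32 - 11 = 21
Total addresses = 2^21 = 2097152
Usable = total - 2 (network and broadcast)
Usable hosts: 2097150


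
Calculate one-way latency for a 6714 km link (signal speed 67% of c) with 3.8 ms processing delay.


Speed = 0.67 * 3e5 km/s = 201000 km/s
Propagation delay = 6714 / 201000 = 0.0334 s = 33.403 ms
Processing delay = 3.8 ms
Total one-way latency = 37.203 ms


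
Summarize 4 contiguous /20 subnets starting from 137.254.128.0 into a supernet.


Original prefix: /20
Number of subnets: 4 = 2^2
New prefix = 20 - 2 = 18
Supernet: 137.254.128.0/18


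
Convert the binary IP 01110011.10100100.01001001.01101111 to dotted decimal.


01110011 = 115
10100100 = 164
01001001 = 73
01101111 = 111
IP: 115.164.73.111


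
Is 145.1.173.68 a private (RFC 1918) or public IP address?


RFC 1918 private ranges:
  10.0.0.0/8 (10.0.0.0 - 10.255.255.255)
  172.16.0.0/12 (172.16.0.0 - 172.31.255.255)
  192.168.0.0/16 (192.168.0.0 - 192.168.255.255)
Public (not in any RFC 1918 range)


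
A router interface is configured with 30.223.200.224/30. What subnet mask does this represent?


/30 means 30 network bits, 2 host bits
Binary: 11111111111111111111111111111100
Mask: 255.255.255.252


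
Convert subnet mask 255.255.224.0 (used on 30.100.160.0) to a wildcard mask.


Subnet mask: 255.255.224.0
Wildcard = 255.255.255.255 - subnet mask
255 - 255 = 0
255 - 255 = 0
255 - 224 = 31
255 - 0 = 255
Wildcard: 0.0.31.255


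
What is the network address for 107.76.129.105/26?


IP:   01101011.01001100.10000001.01101001
Mask: 11111111.11111111.11111111.11000000
AND operation:
Net:  01101011.01001100.10000001.01000000
Network: 107.76.129.64/26


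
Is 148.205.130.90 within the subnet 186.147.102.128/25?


Subnet network: 186.147.102.128
Test IP AND mask: 148.205.130.0
No, 148.205.130.90 is not in 186.147.102.128/25


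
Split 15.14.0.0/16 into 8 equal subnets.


New prefix = 16 + 3 = 19
Each subnet has 8192 addresses
  15.14.0.0/19
  15.14.32.0/19
  15.14.64.0/19
  15.14.96.0/19
  15.14.128.0/19
  15.14.160.0/19
  15.14.192.0/19
  15.14.224.0/19
Subnets: 15.14.0.0/19, 15.14.32.0/19, 15.14.64.0/19, 15.14.96.0/19, 15.14.128.0/19, 15.14.160.0/19, 15.14.192.0/19, 15.14.224.0/19


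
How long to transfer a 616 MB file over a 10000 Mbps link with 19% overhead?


Effective throughput = 10000 * (1 - 19/100) = 8100.0 Mbps
File size in Mb = 616 * 8 = 4928 Mb
Time = 4928 / 8100.0
Time = 0.6084 seconds


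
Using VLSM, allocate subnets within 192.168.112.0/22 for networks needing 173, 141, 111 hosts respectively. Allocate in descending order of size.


173 hosts -> /24 (254 usable): 192.168.112.0/24
141 hosts -> /24 (254 usable): 192.168.113.0/24
111 hosts -> /25 (126 usable): 192.168.114.0/25
Allocation: 192.168.112.0/24 (173 hosts, 254 usable); 192.168.113.0/24 (141 hosts, 254 usable); 192.168.114.0/25 (111 hosts, 126 usable)


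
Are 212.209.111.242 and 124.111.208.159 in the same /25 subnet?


Mask: 255.255.255.128
212.209.111.242 AND mask = 212.209.111.128
124.111.208.159 AND mask = 124.111.208.128
No, different subnets (212.209.111.128 vs 124.111.208.128)


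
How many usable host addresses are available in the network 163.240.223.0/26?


Host bits = 32 - 26 = 6
Total addresses = 2^6 = 64
Usable = total - 2 (network and broadcast)
Usable hosts: 62


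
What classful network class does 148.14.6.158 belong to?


First octet: 148
Binary: 10010100
10xxxxxx -> Class B (128-191)
Class B, default mask 255.255.0.0 (/16)


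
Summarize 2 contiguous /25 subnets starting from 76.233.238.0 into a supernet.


Original prefix: /25
Number of subnets: 2 = 2^1
New prefix = 25 - 1 = 24
Supernet: 76.233.238.0/24


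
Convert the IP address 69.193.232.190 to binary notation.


69 = 01000101
193 = 11000001
232 = 11101000
190 = 10111110
Binary: 01000101.11000001.11101000.10111110


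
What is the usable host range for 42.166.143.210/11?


Network: 42.160.0.0
Broadcast: 42.191.255.255
First usable = network + 1
Last usable = broadcast - 1
Range: 42.160.0.1 to 42.191.255.254


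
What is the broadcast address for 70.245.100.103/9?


Network: 70.128.0.0/9
Host bits = 23
Set all host bits to 1:
Broadcast: 70.255.255.255


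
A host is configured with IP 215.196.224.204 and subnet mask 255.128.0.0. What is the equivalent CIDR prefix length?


Binary: 11111111.10000000.00000000.00000000
Count leading 1s
Prefix: /9


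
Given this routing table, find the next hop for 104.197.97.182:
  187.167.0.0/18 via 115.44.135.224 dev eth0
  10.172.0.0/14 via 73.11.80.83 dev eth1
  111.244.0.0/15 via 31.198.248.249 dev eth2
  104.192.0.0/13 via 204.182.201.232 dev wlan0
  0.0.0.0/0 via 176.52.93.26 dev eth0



Longest prefix match for 104.197.97.182:
  /18 187.167.0.0: no
  /14 10.172.0.0: no
  /15 111.244.0.0: no
  /13 104.192.0.0: MATCH
  /0 0.0.0.0: MATCH
Selected: next-hop 204.182.201.232 via wlan0 (matched /13)


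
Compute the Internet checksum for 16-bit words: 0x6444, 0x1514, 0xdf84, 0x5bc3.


Sum all words (with carry folding):
+ 0x6444 = 0x6444
+ 0x1514 = 0x7958
+ 0xdf84 = 0x58dd
+ 0x5bc3 = 0xb4a0
One's complement: ~0xb4a0
Checksum = 0x4b5f


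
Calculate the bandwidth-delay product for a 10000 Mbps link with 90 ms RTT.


BDP = bandwidth * RTT
= 10000 Mbps * 90 ms
= 10000 * 1e6 * 90 / 1000 bits
= 900000000 bits
= 112500000 bytes
= 109863.2812 KB
BDP = 900000000 bits (112500000 bytes)


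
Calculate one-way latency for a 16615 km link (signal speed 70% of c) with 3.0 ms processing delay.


Speed = 0.7 * 3e5 km/s = 210000 km/s
Propagation delay = 16615 / 210000 = 0.0791 s = 79.119 ms
Processing delay = 3.0 ms
Total one-way latency = 82.119 ms


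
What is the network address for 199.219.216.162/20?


IP:   11000111.11011011.11011000.10100010
Mask: 11111111.11111111.11110000.00000000
AND operation:
Net:  11000111.11011011.11010000.00000000
Network: 199.219.208.0/20


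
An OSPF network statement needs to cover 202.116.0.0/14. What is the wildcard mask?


Subnet mask: 255.252.0.0
Wildcard = 255.255.255.255 - subnet mask
255 - 255 = 0
255 - 252 = 3
255 - 0 = 255
255 - 0 = 255
Wildcard: 0.3.255.255


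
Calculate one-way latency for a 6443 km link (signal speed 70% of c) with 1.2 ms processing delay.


Speed = 0.7 * 3e5 km/s = 210000 km/s
Propagation delay = 6443 / 210000 = 0.0307 s = 30.681 ms
Processing delay = 1.2 ms
Total one-way latency = 31.881 ms


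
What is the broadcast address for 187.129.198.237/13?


Network: 187.128.0.0/13
Host bits = 19
Set all host bits to 1:
Broadcast: 187.135.255.255


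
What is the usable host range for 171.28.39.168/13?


Network: 171.24.0.0
Broadcast: 171.31.255.255
First usable = network + 1
Last usable = broadcast - 1
Range: 171.24.0.1 to 171.31.255.254


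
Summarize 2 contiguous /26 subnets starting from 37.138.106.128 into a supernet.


Original prefix: /26
Number of subnets: 2 = 2^1
New prefix = 26 - 1 = 25
Supernet: 37.138.106.128/25


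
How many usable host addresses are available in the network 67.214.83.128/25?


Host bits = 32 - 25 = 7
Total addresses = 2^7 = 128
Usable = total - 2 (network and broadcast)
Usable hosts: 126


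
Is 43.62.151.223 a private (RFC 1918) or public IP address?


RFC 1918 private ranges:
  10.0.0.0/8 (10.0.0.0 - 10.255.255.255)
  172.16.0.0/12 (172.16.0.0 - 172.31.255.255)
  192.168.0.0/16 (192.168.0.0 - 192.168.255.255)
Public (not in any RFC 1918 range)


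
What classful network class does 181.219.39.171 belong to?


First octet: 181
Binary: 10110101
10xxxxxx -> Class B (128-191)
Class B, default mask 255.255.0.0 (/16)


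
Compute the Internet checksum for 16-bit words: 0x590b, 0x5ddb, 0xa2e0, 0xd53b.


Sum all words (with carry folding):
+ 0x590b = 0x590b
+ 0x5ddb = 0xb6e6
+ 0xa2e0 = 0x59c7
+ 0xd53b = 0x2f03
One's complement: ~0x2f03
Checksum = 0xd0fc


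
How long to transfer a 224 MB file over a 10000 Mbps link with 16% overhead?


Effective throughput = 10000 * (1 - 16/100) = 8400 Mbps
File size in Mb = 224 * 8 = 1792 Mb
Time = 1792 / 8400
Time = 0.2133 seconds


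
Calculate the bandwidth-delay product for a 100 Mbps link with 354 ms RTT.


BDP = bandwidth * RTT
= 100 Mbps * 354 ms
= 100 * 1e6 * 354 / 1000 bits
= 35400000 bits
= 4425000 bytes
= 4321.2891 KB
BDP = 35400000 bits (4425000 bytes)


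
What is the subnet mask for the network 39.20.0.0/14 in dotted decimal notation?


/14 means 14 network bits, 18 host bits
Binary: 11111111111111000000000000000000
Mask: 255.252.0.0


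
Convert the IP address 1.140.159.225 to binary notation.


1 = 00000001
140 = 10001100
159 = 10011111
225 = 11100001
Binary: 00000001.10001100.10011111.11100001


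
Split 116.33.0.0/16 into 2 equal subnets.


New prefix = 16 + 1 = 17
Each subnet has 32768 addresses
  116.33.0.0/17
  116.33.128.0/17
Subnets: 116.33.0.0/17, 116.33.128.0/17


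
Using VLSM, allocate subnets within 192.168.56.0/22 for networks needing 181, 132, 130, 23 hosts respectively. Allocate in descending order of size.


181 hosts -> /24 (254 usable): 192.168.56.0/24
132 hosts -> /24 (254 usable): 192.168.57.0/24
130 hosts -> /24 (254 usable): 192.168.58.0/24
23 hosts -> /27 (30 usable): 192.168.59.0/27
Allocation: 192.168.56.0/24 (181 hosts, 254 usable); 192.168.57.0/24 (132 hosts, 254 usable); 192.168.58.0/24 (130 hosts, 254 usable); 192.168.59.0/27 (23 hosts, 30 usable)


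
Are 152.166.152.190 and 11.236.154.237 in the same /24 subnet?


Mask: 255.255.255.0
152.166.152.190 AND mask = 152.166.152.0
11.236.154.237 AND mask = 11.236.154.0
No, different subnets (152.166.152.0 vs 11.236.154.0)


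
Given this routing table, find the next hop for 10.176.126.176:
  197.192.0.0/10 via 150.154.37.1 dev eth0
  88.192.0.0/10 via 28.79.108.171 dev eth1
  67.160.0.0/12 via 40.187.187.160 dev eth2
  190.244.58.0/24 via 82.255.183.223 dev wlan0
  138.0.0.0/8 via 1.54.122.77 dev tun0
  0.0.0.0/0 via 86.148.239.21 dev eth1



Longest prefix match for 10.176.126.176:
  /10 197.192.0.0: no
  /10 88.192.0.0: no
  /12 67.160.0.0: no
  /24 190.244.58.0: no
  /8 138.0.0.0: no
  /0 0.0.0.0: MATCH
Selected: next-hop 86.148.239.21 via eth1 (matched /0)


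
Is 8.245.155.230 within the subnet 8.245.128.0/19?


Subnet network: 8.245.128.0
Test IP AND mask: 8.245.128.0
Yes, 8.245.155.230 is in 8.245.128.0/19


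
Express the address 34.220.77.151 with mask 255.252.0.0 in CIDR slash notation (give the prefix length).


Binary: 11111111.11111100.00000000.00000000
Count leading 1s
Prefix: /14


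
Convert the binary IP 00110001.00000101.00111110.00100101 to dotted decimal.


00110001 = 49
00000101 = 5
00111110 = 62
00100101 = 37
IP: 49.5.62.37


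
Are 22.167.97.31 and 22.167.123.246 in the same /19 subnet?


Mask: 255.255.224.0
22.167.97.31 AND mask = 22.167.96.0
22.167.123.246 AND mask = 22.167.96.0
Yes, same subnet (22.167.96.0)


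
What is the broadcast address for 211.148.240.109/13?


Network: 211.144.0.0/13
Host bits = 19
Set all host bits to 1:
Broadcast: 211.151.255.255


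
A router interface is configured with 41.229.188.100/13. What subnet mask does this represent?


/13 means 13 network bits, 19 host bits
Binary: 11111111111110000000000000000000
Mask: 255.248.0.0


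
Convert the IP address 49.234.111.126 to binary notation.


49 = 00110001
234 = 11101010
111 = 01101111
126 = 01111110
Binary: 00110001.11101010.01101111.01111110


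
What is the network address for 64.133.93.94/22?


IP:   01000000.10000101.01011101.01011110
Mask: 11111111.11111111.11111100.00000000
AND operation:
Net:  01000000.10000101.01011100.00000000
Network: 64.133.92.0/22


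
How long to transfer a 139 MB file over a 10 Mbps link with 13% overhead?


Effective throughput = 10 * (1 - 13/100) = 8.7 Mbps
File size in Mb = 139 * 8 = 1112 Mb
Time = 1112 / 8.7
Time = 127.8161 seconds


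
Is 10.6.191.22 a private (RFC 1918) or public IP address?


RFC 1918 private ranges:
  10.0.0.0/8 (10.0.0.0 - 10.255.255.255)
  172.16.0.0/12 (172.16.0.0 - 172.31.255.255)
  192.168.0.0/16 (192.168.0.0 - 192.168.255.255)
Private (in 10.0.0.0/8)


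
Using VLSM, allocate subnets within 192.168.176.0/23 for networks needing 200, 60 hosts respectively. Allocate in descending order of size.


200 hosts -> /24 (254 usable): 192.168.176.0/24
60 hosts -> /26 (62 usable): 192.168.177.0/26
Allocation: 192.168.176.0/24 (200 hosts, 254 usable); 192.168.177.0/26 (60 hosts, 62 usable)


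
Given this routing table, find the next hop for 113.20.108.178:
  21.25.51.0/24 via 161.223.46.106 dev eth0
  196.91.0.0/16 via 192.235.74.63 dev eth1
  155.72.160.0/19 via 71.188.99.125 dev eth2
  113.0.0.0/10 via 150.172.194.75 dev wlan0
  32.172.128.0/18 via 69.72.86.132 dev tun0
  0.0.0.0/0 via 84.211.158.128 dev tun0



Longest prefix match for 113.20.108.178:
  /24 21.25.51.0: no
  /16 196.91.0.0: no
  /19 155.72.160.0: no
  /10 113.0.0.0: MATCH
  /18 32.172.128.0: no
  /0 0.0.0.0: MATCH
Selected: next-hop 150.172.194.75 via wlan0 (matched /10)


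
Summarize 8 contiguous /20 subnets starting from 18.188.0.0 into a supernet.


Original prefix: /20
Number of subnets: 8 = 2^3
New prefix = 20 - 3 = 17
Supernet: 18.188.0.0/17


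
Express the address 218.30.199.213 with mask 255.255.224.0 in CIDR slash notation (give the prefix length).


Binary: 11111111.11111111.11100000.00000000
Count leading 1s
Prefix: /19


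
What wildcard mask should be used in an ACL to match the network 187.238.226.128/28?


Subnet mask: 255.255.255.240
Wildcard = 255.255.255.255 - subnet mask
255 - 255 = 0
255 - 255 = 0
255 - 255 = 0
255 - 240 = 15
Wildcard: 0.0.0.15


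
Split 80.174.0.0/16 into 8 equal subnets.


New prefix = 16 + 3 = 19
Each subnet has 8192 addresses
  80.174.0.0/19
  80.174.32.0/19
  80.174.64.0/19
  80.174.96.0/19
  80.174.128.0/19
  80.174.160.0/19
  80.174.192.0/19
  80.174.224.0/19
Subnets: 80.174.0.0/19, 80.174.32.0/19, 80.174.64.0/19, 80.174.96.0/19, 80.174.128.0/19, 80.174.160.0/19, 80.174.192.0/19, 80.174.224.0/19


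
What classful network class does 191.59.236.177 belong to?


First octet: 191
Binary: 10111111
10xxxxxx -> Class B (128-191)
Class B, default mask 255.255.0.0 (/16)


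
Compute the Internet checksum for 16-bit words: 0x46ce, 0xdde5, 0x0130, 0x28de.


Sum all words (with carry folding):
+ 0x46ce = 0x46ce
+ 0xdde5 = 0x24b4
+ 0x0130 = 0x25e4
+ 0x28de = 0x4ec2
One's complement: ~0x4ec2
Checksum = 0xb13d


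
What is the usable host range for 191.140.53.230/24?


Network: 191.140.53.0
Broadcast: 191.140.53.255
First usable = network + 1
Last usable = broadcast - 1
Range: 191.140.53.1 to 191.140.53.254


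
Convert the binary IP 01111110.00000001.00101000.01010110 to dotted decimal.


01111110 = 126
00000001 = 1
00101000 = 40
01010110 = 86
IP: 126.1.40.86


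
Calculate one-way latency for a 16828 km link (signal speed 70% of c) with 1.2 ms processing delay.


Speed = 0.7 * 3e5 km/s = 210000 km/s
Propagation delay = 16828 / 210000 = 0.0801 s = 80.1333 ms
Processing delay = 1.2 ms
Total one-way latency = 81.3333 ms


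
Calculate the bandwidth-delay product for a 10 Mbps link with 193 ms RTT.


BDP = bandwidth * RTT
= 10 Mbps * 193 ms
= 10 * 1e6 * 193 / 1000 bits
= 1930000 bits
= 241250 bytes
= 235.5957 KB
BDP = 1930000 bits (241250 bytes)


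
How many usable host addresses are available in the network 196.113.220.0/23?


Host bits = 32 - 23 = 9
Total addresses = 2^9 = 512
Usable = total - 2 (network and broadcast)
Usable hosts: 510


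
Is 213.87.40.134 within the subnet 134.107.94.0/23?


Subnet network: 134.107.94.0
Test IP AND mask: 213.87.40.0
No, 213.87.40.134 is not in 134.107.94.0/23


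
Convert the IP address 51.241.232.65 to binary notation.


51 = 00110011
241 = 11110001
232 = 11101000
65 = 01000001
Binary: 00110011.11110001.11101000.01000001


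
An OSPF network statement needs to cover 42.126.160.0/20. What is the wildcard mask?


Subnet mask: 255.255.240.0
Wildcard = 255.255.255.255 - subnet mask
255 - 255 = 0
255 - 255 = 0
255 - 240 = 15
255 - 0 = 255
Wildcard: 0.0.15.255


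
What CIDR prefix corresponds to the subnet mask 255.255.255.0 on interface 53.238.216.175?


Binary: 11111111.11111111.11111111.00000000
Count leading 1s
Prefix: /24


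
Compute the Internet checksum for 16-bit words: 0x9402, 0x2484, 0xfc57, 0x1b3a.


Sum all words (with carry folding):
+ 0x9402 = 0x9402
+ 0x2484 = 0xb886
+ 0xfc57 = 0xb4de
+ 0x1b3a = 0xd018
One's complement: ~0xd018
Checksum = 0x2fe7


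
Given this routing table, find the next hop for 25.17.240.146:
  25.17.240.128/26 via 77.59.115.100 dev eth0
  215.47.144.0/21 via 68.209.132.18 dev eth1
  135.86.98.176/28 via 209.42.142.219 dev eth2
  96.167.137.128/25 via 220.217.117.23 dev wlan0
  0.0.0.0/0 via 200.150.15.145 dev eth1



Longest prefix match for 25.17.240.146:
  /26 25.17.240.128: MATCH
  /21 215.47.144.0: no
  /28 135.86.98.176: no
  /25 96.167.137.128: no
  /0 0.0.0.0: MATCH
Selected: next-hop 77.59.115.100 via eth0 (matched /26)


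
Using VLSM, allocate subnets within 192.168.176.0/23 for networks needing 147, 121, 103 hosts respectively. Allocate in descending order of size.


147 hosts -> /24 (254 usable): 192.168.176.0/24
121 hosts -> /25 (126 usable): 192.168.177.0/25
103 hosts -> /25 (126 usable): 192.168.177.128/25
Allocation: 192.168.176.0/24 (147 hosts, 254 usable); 192.168.177.0/25 (121 hosts, 126 usable); 192.168.177.128/25 (103 hosts, 126 usable)


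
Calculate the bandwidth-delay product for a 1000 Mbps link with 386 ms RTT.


BDP = bandwidth * RTT
= 1000 Mbps * 386 ms
= 1000 * 1e6 * 386 / 1000 bits
= 386000000 bits
= 48250000 bytes
= 47119.1406 KB
BDP = 386000000 bits (48250000 bytes)


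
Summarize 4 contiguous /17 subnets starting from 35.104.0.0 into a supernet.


Original prefix: /17
Number of subnets: 4 = 2^2
New prefix = 17 - 2 = 15
Supernet: 35.104.0.0/15


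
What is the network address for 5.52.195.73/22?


IP:   00000101.00110100.11000011.01001001
Mask: 11111111.11111111.11111100.00000000
AND operation:
Net:  00000101.00110100.11000000.00000000
Network: 5.52.192.0/22


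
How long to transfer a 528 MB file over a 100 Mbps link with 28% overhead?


Effective throughput = 100 * (1 - 28/100) = 72 Mbps
File size in Mb = 528 * 8 = 4224 Mb
Time = 4224 / 72
Time = 58.6667 seconds


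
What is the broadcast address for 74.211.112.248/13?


Network: 74.208.0.0/13
Host bits = 19
Set all host bits to 1:
Broadcast: 74.215.255.255


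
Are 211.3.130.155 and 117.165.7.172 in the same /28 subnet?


Mask: 255.255.255.240
211.3.130.155 AND mask = 211.3.130.144
117.165.7.172 AND mask = 117.165.7.160
No, different subnets (211.3.130.144 vs 117.165.7.160)


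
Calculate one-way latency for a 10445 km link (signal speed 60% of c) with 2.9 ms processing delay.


Speed = 0.6 * 3e5 km/s = 180000 km/s
Propagation delay = 10445 / 180000 = 0.058 s = 58.0278 ms
Processing delay = 2.9 ms
Total one-way latency = 60.9278 ms


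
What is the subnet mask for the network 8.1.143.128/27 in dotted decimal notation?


/27 means 27 network bits, 5 host bits
Binary: 11111111111111111111111111100000
Mask: 255.255.255.224


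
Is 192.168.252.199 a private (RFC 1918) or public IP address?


RFC 1918 private ranges:
  10.0.0.0/8 (10.0.0.0 - 10.255.255.255)
  172.16.0.0/12 (172.16.0.0 - 172.31.255.255)
  192.168.0.0/16 (192.168.0.0 - 192.168.255.255)
Private (in 192.168.0.0/16)


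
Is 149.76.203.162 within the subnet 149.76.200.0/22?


Subnet network: 149.76.200.0
Test IP AND mask: 149.76.200.0
Yes, 149.76.203.162 is in 149.76.200.0/22


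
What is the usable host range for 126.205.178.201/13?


Network: 126.200.0.0
Broadcast: 126.207.255.255
First usable = network + 1
Last usable = broadcast - 1
Range: 126.200.0.1 to 126.207.255.254


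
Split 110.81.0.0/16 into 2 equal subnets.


New prefix = 16 + 1 = 17
Each subnet has 32768 addresses
  110.81.0.0/17
  110.81.128.0/17
Subnets: 110.81.0.0/17, 110.81.128.0/17


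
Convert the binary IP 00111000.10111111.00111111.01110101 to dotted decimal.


00111000 = 56
10111111 = 191
00111111 = 63
01110101 = 117
IP: 56.191.63.117


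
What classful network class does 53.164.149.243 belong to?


First octet: 53
Binary: 00110101
0xxxxxxx -> Class A (1-126)
Class A, default mask 255.0.0.0 (/8)


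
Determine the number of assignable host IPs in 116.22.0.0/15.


Host bits = 32 - 15 = 17
Total addresses = 2^17 = 131072
Usable = total - 2 (network and broadcast)
Usable hosts: 131070


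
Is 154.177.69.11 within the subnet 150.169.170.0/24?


Subnet network: 150.169.170.0
Test IP AND mask: 154.177.69.0
No, 154.177.69.11 is not in 150.169.170.0/24


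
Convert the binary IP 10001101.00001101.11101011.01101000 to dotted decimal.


10001101 = 141
00001101 = 13
11101011 = 235
01101000 = 104
IP: 141.13.235.104


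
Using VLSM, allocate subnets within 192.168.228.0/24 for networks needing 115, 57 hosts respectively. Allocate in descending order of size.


115 hosts -> /25 (126 usable): 192.168.228.0/25
57 hosts -> /26 (62 usable): 192.168.228.128/26
Allocation: 192.168.228.0/25 (115 hosts, 126 usable); 192.168.228.128/26 (57 hosts, 62 usable)


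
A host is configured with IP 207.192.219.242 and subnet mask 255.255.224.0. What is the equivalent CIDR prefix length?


Binary: 11111111.11111111.11100000.00000000
Count leading 1s
Prefix: /19


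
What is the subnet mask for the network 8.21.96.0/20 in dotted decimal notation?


/20 means 20 network bits, 12 host bits
Binary: 11111111111111111111000000000000
Mask: 255.255.240.0


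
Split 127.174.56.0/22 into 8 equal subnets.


New prefix = 22 + 3 = 25
Each subnet has 128 addresses
  127.174.56.0/25
  127.174.56.128/25
  127.174.57.0/25
  127.174.57.128/25
  127.174.58.0/25
  127.174.58.128/25
  127.174.59.0/25
  127.174.59.128/25
Subnets: 127.174.56.0/25, 127.174.56.128/25, 127.174.57.0/25, 127.174.57.128/25, 127.174.58.0/25, 127.174.58.128/25, 127.174.59.0/25, 127.174.59.128/25


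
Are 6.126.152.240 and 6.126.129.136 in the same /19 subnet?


Mask: 255.255.224.0
6.126.152.240 AND mask = 6.126.128.0
6.126.129.136 AND mask = 6.126.128.0
Yes, same subnet (6.126.128.0)


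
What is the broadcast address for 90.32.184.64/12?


Network: 90.32.0.0/12
Host bits = 20
Set all host bits to 1:
Broadcast: 90.47.255.255


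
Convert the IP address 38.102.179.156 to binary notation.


38 = 00100110
102 = 01100110
179 = 10110011
156 = 10011100
Binary: 00100110.01100110.10110011.10011100


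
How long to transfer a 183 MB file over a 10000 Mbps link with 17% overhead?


Effective throughput = 10000 * (1 - 17/100) = 8300 Mbps
File size in Mb = 183 * 8 = 1464 Mb
Time = 1464 / 8300
Time = 0.1764 seconds


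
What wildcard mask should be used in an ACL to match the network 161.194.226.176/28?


Subnet mask: 255.255.255.240
Wildcard = 255.255.255.255 - subnet mask
255 - 255 = 0
255 - 255 = 0
255 - 255 = 0
255 - 240 = 15
Wildcard: 0.0.0.15


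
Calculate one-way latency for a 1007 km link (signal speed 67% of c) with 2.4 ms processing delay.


Speed = 0.67 * 3e5 km/s = 201000 km/s
Propagation delay = 1007 / 201000 = 0.005 s = 5.01 ms
Processing delay = 2.4 ms
Total one-way latency = 7.41 ms
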